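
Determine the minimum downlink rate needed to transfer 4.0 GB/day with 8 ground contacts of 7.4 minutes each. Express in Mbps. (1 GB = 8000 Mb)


total contact time = 8 * 7.4 * 60 = 3552.0000 s
data = 4.0 GB = 32000.0000 Mb
rate = 32000.0000 / 3552.0000 = 9.0090 Mbps

9.0090 Mbps


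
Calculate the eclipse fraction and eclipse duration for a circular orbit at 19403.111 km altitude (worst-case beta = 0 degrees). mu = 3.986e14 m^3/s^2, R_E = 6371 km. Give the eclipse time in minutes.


r = 25774.1110 km
T = 686.3340 min
Eclipse fraction = arcsin(R_E/r)/pi = arcsin(6371.0000/25774.1110)/pi
= arcsin(0.247186)/pi = 0.07950588
Eclipse duration = 0.07950588 * 686.3340 = 54.5676 min

54.5676 minutes


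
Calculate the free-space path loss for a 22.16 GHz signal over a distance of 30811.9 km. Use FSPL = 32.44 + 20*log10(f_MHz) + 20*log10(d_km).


f = 22.16 GHz = 22160.0000 MHz
d = 30811.9 km
FSPL = 32.44 + 20*log10(22160.0000) + 20*log10(30811.9)
FSPL = 32.44 + 86.9114 + 89.7744
FSPL = 209.1258 dB

209.1258 dB


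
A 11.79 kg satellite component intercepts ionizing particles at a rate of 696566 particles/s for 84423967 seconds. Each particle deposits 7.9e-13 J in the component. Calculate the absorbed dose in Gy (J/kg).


Total energy deposited = rate * time * E_per
  = 696566 * 84423967 * 7.9e-13 = 46.4574 J
Dose = E_total / mass = 46.4574 / 11.79
Dose = 3.9404 Gy

3.9404 Gy


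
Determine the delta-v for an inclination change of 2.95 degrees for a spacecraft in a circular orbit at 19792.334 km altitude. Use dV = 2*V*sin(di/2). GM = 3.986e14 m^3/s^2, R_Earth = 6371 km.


r = 26163.3340 km = 2.6163334e+07 m
V = sqrt(mu/r) = 3903.2117 m/s
di = 2.95 deg = 0.05148721 rad
dV = 2*V*sin(di/2) = 2*3903.2117*sin(0.02574361)
dV = 200.9433 m/s = 0.2009433 km/s

0.2009 km/s


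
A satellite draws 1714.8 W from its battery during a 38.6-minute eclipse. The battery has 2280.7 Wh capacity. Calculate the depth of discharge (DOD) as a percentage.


E_used = P * t / 60 = 1714.8 * 38.6 / 60 = 1103.1880 Wh
DOD = E_used / E_total * 100 = 1103.1880 / 2280.7 * 100
DOD = 48.3706 %

48.3706 %


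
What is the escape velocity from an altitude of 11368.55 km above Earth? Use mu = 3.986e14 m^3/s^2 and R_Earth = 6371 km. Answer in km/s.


r = 6371.0 + 11368.55 = 17739.5500 km = 1.773955e+07 m
v_esc = sqrt(2*mu/r) = sqrt(2*3.986e14 / 1.773955e+07)
v_esc = 6703.6657 m/s = 6.7037 km/s

6.7037 km/s


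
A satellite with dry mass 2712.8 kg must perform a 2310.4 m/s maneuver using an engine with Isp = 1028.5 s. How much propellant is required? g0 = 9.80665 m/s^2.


ve = Isp * g0 = 1028.5 * 9.80665 = 10086.139525 m/s
mass ratio = exp(dv/ve) = exp(2310.4/10086.139525) = 1.25742607
m_prop = m_dry * (mr - 1) = 2712.8 * (1.25742607 - 1)
m_prop = 698.3454 kg

698.3454 kg


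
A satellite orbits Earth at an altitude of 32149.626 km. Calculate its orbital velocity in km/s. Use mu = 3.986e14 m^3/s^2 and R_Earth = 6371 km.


r = R_E + alt = 6371.0 + 32149.626 = 38520.6260 km = 3.8520626e+07 m
v = sqrt(mu/r) = sqrt(3.986e14 / 3.8520626e+07) = 3216.7846 m/s = 3.2168 km/s

3.2168 km/s


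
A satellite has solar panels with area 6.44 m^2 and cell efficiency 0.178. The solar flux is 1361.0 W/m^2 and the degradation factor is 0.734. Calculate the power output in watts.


P = area * eta * S * degradation
P = 6.44 * 0.178 * 1361.0 * 0.734
P = 1145.1439 W

1145.1439 W


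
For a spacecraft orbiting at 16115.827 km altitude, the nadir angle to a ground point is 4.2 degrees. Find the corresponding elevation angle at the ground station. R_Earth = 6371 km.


r = R_E + alt = 22486.8270 km
Law of sines in the satellite / Earth-center / ground-point triangle:
  sin(nadir)/R_E = sin(90 + el)/r  =>  cos(el) = (r/R_E)*sin(nadir)
cos(el) = (22486.8270 / 6371.0000) * sin(4.2 deg) = 0.2584986
el = arccos(0.2584986) = 75.0190 deg
(Earth-central angle = 90 - nadir - el = 10.7810 deg)

75.0190 degrees


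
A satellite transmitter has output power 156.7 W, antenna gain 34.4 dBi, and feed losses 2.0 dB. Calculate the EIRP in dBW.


Pt = 156.7 W = 21.9507 dBW
EIRP = Pt_dBW + Gt - losses = 21.9507 + 34.4 - 2.0 = 54.3507 dBW

54.3507 dBW


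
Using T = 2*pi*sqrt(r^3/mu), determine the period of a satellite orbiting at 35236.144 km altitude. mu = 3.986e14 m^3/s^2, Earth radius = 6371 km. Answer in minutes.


r = 41607.1440 km = 4.1607144e+07 m
T = 2*pi*sqrt(r^3/mu) = 2*pi*sqrt(7.2028392e+22 / 3.986e14)
T = 84462.3343 s = 1407.7056 min

1407.7056 minutes


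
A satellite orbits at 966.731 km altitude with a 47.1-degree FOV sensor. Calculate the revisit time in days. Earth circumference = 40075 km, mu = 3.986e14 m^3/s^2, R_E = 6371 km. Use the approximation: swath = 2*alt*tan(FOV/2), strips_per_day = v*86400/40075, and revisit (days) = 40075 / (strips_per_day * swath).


swath = 2*966.731*tan(0.411025) = 842.7002 km
v = sqrt(mu/r) = 7370.3439 m/s = 7.3703 km/s
strips/day = v*86400/40075 = 7.3703*86400/40075 = 15.8901
coverage/day = strips * swath = 15.8901 * 842.7002 = 13390.6320 km
revisit = 40075 / 13390.6320 = 2.9928 days

2.9928 days


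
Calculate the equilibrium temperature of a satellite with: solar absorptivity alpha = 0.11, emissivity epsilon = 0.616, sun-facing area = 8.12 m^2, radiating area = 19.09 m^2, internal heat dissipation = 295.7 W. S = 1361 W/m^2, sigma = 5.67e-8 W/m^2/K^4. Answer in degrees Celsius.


Numerator = alpha*S*A_sun + Q_int = 0.11*1361*8.12 + 295.7 = 1511.3452 W
Denominator = eps*sigma*A_rad = 0.616*5.67e-8*19.09 = 6.6676025e-07 W/K^4
T^4 = 2.2666996e+09 K^4
T = 218.1969 K = -54.9531 C

-54.9531 degrees Celsius


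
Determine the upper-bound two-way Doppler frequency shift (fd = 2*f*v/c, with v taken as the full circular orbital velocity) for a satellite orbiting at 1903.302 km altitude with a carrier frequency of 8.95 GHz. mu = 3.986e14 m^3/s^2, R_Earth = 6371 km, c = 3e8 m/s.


r = 8.274302e+06 m
v = sqrt(mu/r) = 6940.6950 m/s (worst-case radial velocity)
f = 8.95 GHz = 8.95e+09 Hz
fd = 2*f*v/c = 2*8.95e+09*6940.6950/3.0e+08
fd = 414128.1378 Hz

414128.1378 Hz


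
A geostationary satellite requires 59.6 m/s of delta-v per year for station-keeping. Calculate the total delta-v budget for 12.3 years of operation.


dV = rate * years = 59.6 * 12.3
dV = 733.0800 m/s

733.0800 m/s


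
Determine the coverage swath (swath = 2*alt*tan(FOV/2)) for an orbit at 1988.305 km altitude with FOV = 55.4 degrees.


FOV = 55.4 deg = 0.9669124 rad
swath = 2 * alt * tan(FOV/2) = 2 * 1988.305 * tan(0.4834562)
swath = 2 * 1988.305 * 0.5250117
swath = 2087.7669 km

2087.7669 km


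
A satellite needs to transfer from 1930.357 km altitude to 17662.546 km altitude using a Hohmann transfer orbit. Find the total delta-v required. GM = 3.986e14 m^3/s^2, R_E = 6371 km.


r1 = 8301.3570 km = 8.301357e+06 m
r2 = 24033.5460 km = 2.4033546e+07 m
dv1 = sqrt(mu/r1)*(sqrt(2*r2/(r1+r2)) - 1) = 1519.1757 m/s
dv2 = sqrt(mu/r2)*(1 - sqrt(2*r1/(r1+r2))) = 1154.2977 m/s
total dv = |dv1| + |dv2| = 1519.1757 + 1154.2977 = 2673.4734 m/s = 2.6735 km/s

2.6735 km/s


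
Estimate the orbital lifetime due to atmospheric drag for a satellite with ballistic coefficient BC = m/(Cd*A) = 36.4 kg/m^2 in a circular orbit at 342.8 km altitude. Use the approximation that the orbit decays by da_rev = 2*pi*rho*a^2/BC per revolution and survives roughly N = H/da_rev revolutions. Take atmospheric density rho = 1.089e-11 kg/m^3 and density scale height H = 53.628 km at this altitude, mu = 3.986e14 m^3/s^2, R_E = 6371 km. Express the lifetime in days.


a = R_E + alt = 6713.8000 km = 6.7138e+06 m
da_rev = 2*pi*rho*a^2/BC = 2*pi*1.089e-11*(6.7138e+06)^2/36.4 = 84.731162 m per revolution
N = H/da_rev = 53628.0000 m / 84.731162 m = 632.9194 revolutions
P = 2*pi*sqrt(a^3/mu) = 5474.7441 s
lifetime = N*P = 632.9194 * 5474.7441 = 3.465072e+06 s = 40.1050 days

40.1050 days


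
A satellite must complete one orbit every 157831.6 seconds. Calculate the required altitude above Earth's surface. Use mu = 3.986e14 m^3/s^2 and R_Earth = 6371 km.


T = 157831.6 s
r = (mu*T^2/(4*pi^2))^(1/3) = (3.986e14 * 157831.6^2 / (4*pi^2))^(1/3)
r = 6.3123125e+07 m = 63123.1251 km
alt = r - R_E = 63123.1251 - 6371 = 56752.1251 km

56752.1251 km


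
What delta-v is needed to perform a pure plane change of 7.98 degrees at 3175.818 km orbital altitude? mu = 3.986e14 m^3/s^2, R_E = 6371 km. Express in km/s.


r = 9546.8180 km = 9.546818e+06 m
V = sqrt(mu/r) = 6461.5889 m/s
di = 7.98 deg = 0.1392773 rad
dV = 2*V*sin(di/2) = 2*6461.5889*sin(0.06963864)
dV = 899.2253 m/s = 0.8992253 km/s

0.8992 km/s


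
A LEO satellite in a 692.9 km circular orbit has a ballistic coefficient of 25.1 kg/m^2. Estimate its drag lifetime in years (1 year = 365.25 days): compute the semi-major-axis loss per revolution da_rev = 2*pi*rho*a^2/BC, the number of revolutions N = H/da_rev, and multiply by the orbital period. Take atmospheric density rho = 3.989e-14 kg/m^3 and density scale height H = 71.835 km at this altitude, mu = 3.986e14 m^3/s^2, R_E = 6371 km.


a = R_E + alt = 7063.9000 km = 7.0639e+06 m
da_rev = 2*pi*rho*a^2/BC = 2*pi*3.989e-14*(7.0639e+06)^2/25.1 = 0.498263722 m per revolution
N = H/da_rev = 71835.0000 m / 0.498263722 m = 144170.6405 revolutions
P = 2*pi*sqrt(a^3/mu) = 5908.5108 s
lifetime = N*P = 144170.6405 * 5908.5108 = 8.5183379e+08 s = 9859.1874 days
years = 9859.1874 / 365.25 = 26.9930 years

26.9930 years


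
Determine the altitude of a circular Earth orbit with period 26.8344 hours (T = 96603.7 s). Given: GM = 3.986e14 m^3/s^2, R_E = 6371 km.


T = 96603.7 s
r = (mu*T^2/(4*pi^2))^(1/3) = (3.986e14 * 96603.7^2 / (4*pi^2))^(1/3)
r = 4.5504571e+07 m = 45504.5712 km
alt = r - R_E = 45504.5712 - 6371 = 39133.5712 km

39133.5712 km


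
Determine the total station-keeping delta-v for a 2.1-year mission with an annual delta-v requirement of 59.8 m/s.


dV = rate * years = 59.8 * 2.1
dV = 125.5800 m/s

125.5800 m/s


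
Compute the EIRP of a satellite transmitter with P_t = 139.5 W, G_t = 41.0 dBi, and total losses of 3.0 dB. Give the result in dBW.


Pt = 139.5 W = 21.4457 dBW
EIRP = Pt_dBW + Gt - losses = 21.4457 + 41.0 - 3.0 = 59.4457 dBW

59.4457 dBW


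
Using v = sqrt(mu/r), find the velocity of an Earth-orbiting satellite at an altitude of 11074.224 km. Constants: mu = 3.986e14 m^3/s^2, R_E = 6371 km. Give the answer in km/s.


r = R_E + alt = 6371.0 + 11074.224 = 17445.2240 km = 1.7445224e+07 m
v = sqrt(mu/r) = sqrt(3.986e14 / 1.7445224e+07) = 4780.0272 m/s = 4.7800 km/s

4.7800 km/s


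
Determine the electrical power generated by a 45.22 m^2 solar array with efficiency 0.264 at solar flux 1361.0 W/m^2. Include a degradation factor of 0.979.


P = area * eta * S * degradation
P = 45.22 * 0.264 * 1361.0 * 0.979
P = 15906.5246 W

15906.5246 W


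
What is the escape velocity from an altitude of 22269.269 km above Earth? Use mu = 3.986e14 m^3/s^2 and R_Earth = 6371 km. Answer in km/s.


r = 6371.0 + 22269.269 = 28640.2690 km = 2.8640269e+07 m
v_esc = sqrt(2*mu/r) = sqrt(2*3.986e14 / 2.8640269e+07)
v_esc = 5275.8823 m/s = 5.2759 km/s

5.2759 km/s


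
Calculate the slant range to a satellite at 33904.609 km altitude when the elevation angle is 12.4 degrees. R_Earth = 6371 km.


h = 33904.609 km, el = 12.4 deg
d = -R_E*sin(el) + sqrt((R_E*sin(el))^2 + 2*R_E*h + h^2)
d = -6371.0000*sin(0.2164208) + sqrt((6371.0000*0.2147353)^2 + 2*6371.0000*33904.609 + 33904.609^2)
d = 38423.9641 km

38423.9641 km


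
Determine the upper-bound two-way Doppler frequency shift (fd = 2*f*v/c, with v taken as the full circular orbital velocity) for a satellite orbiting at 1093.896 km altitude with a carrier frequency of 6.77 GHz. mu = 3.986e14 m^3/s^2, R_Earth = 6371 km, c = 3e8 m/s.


r = 7.464896e+06 m
v = sqrt(mu/r) = 7307.2971 m/s (worst-case radial velocity)
f = 6.77 GHz = 6.77e+09 Hz
fd = 2*f*v/c = 2*6.77e+09*7307.2971/3.0e+08
fd = 329802.6767 Hz

329802.6767 Hz


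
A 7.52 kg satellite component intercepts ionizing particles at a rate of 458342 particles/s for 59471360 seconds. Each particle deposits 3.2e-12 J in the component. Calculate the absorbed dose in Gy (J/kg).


Total energy deposited = rate * time * E_per
  = 458342 * 59471360 * 3.2e-12 = 87.2263 J
Dose = E_total / mass = 87.2263 / 7.52
Dose = 11.5992 Gy

11.5992 Gy


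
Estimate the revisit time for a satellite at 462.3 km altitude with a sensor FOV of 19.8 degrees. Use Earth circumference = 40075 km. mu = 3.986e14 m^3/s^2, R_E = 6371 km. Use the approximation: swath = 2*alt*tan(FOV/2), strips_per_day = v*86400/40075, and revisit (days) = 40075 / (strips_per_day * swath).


swath = 2*462.3*tan(0.1727876) = 161.3685 km
v = sqrt(mu/r) = 7637.5383 m/s = 7.6375 km/s
strips/day = v*86400/40075 = 7.6375*86400/40075 = 16.4662
coverage/day = strips * swath = 16.4662 * 161.3685 = 2657.1279 km
revisit = 40075 / 2657.1279 = 15.0821 days

15.0821 days


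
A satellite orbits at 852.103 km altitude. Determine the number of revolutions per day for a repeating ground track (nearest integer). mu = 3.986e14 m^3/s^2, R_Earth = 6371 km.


r = 7.223103e+06 m
T = 2*pi*sqrt(r^3/mu) = 6109.3771 s = 101.8230 min
revs/day = 1440 / 101.8230 = 14.1422
Rounded: 14 revolutions per day

14 revolutions per day


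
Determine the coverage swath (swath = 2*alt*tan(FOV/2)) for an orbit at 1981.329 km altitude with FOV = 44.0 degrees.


FOV = 44.0 deg = 0.7679449 rad
swath = 2 * alt * tan(FOV/2) = 2 * 1981.329 * tan(0.3839724)
swath = 2 * 1981.329 * 0.4040262
swath = 1601.0178 km

1601.0178 km


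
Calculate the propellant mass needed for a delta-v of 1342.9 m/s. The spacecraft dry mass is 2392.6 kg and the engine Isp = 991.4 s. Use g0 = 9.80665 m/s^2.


ve = Isp * g0 = 991.4 * 9.80665 = 9722.312810 m/s
mass ratio = exp(dv/ve) = exp(1342.9/9722.312810) = 1.14811971
m_prop = m_dry * (mr - 1) = 2392.6 * (1.14811971 - 1)
m_prop = 354.3912 kg

354.3912 kg


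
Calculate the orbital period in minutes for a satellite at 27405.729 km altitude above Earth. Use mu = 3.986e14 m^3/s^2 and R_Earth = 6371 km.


r = 33776.7290 km = 3.3776729e+07 m
T = 2*pi*sqrt(r^3/mu) = 2*pi*sqrt(3.853477e+22 / 3.986e14)
T = 61778.5350 s = 1029.6422 min

1029.6422 minutes


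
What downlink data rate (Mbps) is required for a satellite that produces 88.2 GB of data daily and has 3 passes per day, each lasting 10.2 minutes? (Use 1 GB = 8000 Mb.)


total contact time = 3 * 10.2 * 60 = 1836.0000 s
data = 88.2 GB = 705600.0000 Mb
rate = 705600.0000 / 1836.0000 = 384.3137 Mbps

384.3137 Mbps


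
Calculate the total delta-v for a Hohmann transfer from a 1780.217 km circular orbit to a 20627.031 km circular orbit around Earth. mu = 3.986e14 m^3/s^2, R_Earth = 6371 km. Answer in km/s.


r1 = 8151.2170 km = 8.151217e+06 m
r2 = 26998.0310 km = 2.6998031e+07 m
dv1 = sqrt(mu/r1)*(sqrt(2*r2/(r1+r2)) - 1) = 1674.3308 m/s
dv2 = sqrt(mu/r2)*(1 - sqrt(2*r1/(r1+r2))) = 1225.5986 m/s
total dv = |dv1| + |dv2| = 1674.3308 + 1225.5986 = 2899.9294 m/s = 2.8999 km/s

2.8999 km/s


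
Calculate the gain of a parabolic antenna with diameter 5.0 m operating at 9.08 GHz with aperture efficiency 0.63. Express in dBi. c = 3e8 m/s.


lambda = c/f = 3e8 / 9.08e+09 = 0.03303965 m
G = eta*(pi*D/lambda)^2 = 0.63*(pi*5.0/0.03303965)^2
G = 142399.8367 (linear)
G = 10*log10(142399.8367) = 51.5351 dBi

51.5351 dBi


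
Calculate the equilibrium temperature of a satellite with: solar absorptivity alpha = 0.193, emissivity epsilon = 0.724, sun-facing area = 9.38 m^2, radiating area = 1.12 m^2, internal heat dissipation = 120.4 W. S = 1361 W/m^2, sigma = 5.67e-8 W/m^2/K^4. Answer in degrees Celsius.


Numerator = alpha*S*A_sun + Q_int = 0.193*1361*9.38 + 120.4 = 2584.2727 W
Denominator = eps*sigma*A_rad = 0.724*5.67e-8*1.12 = 4.5976896e-08 W/K^4
T^4 = 5.6208073e+10 K^4
T = 486.9111 K = 213.7611 C

213.7611 degrees Celsius


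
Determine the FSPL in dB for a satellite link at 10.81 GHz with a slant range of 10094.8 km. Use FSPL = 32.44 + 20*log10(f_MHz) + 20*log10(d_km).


f = 10.81 GHz = 10810.0000 MHz
d = 10094.8 km
FSPL = 32.44 + 20*log10(10810.0000) + 20*log10(10094.8)
FSPL = 32.44 + 80.6765 + 80.0820
FSPL = 193.1985 dB

193.1985 dB


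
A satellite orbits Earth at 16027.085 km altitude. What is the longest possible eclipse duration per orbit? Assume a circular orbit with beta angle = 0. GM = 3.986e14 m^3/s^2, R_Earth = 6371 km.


r = 22398.0850 km
T = 556.0019 min
Eclipse fraction = arcsin(R_E/r)/pi = arcsin(6371.0000/22398.0850)/pi
= arcsin(0.284444)/pi = 0.09180897
Eclipse duration = 0.09180897 * 556.0019 = 51.0460 min

51.0460 minutes


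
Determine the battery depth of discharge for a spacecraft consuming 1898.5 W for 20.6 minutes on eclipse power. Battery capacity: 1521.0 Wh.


E_used = P * t / 60 = 1898.5 * 20.6 / 60 = 651.8183 Wh
DOD = E_used / E_total * 100 = 651.8183 / 1521.0 * 100
DOD = 42.8546 %

42.8546 %


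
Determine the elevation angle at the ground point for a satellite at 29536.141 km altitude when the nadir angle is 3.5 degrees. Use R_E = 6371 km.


r = R_E + alt = 35907.1410 km
Law of sines in the satellite / Earth-center / ground-point triangle:
  sin(nadir)/R_E = sin(90 + el)/r  =>  cos(el) = (r/R_E)*sin(nadir)
cos(el) = (35907.1410 / 6371.0000) * sin(3.5 deg) = 0.3440713
el = arccos(0.3440713) = 69.8749 deg
(Earth-central angle = 90 - nadir - el = 16.6251 deg)

69.8749 degrees


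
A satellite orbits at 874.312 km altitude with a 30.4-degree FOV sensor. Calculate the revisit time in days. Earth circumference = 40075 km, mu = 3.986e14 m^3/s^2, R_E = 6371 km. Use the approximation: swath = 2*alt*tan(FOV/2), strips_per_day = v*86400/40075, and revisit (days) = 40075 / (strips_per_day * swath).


swath = 2*874.312*tan(0.26529) = 475.0906 km
v = sqrt(mu/r) = 7417.2019 m/s = 7.4172 km/s
strips/day = v*86400/40075 = 7.4172*86400/40075 = 15.9912
coverage/day = strips * swath = 15.9912 * 475.0906 = 7597.2562 km
revisit = 40075 / 7597.2562 = 5.2749 days

5.2749 days


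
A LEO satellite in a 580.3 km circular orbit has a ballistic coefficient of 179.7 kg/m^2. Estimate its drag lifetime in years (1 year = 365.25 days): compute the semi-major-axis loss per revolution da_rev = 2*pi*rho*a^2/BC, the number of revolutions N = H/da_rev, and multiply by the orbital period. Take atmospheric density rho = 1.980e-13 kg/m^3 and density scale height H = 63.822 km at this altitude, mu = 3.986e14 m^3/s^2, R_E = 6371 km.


a = R_E + alt = 6951.3000 km = 6.9513e+06 m
da_rev = 2*pi*rho*a^2/BC = 2*pi*1.980e-13*(6.9513e+06)^2/179.7 = 0.334525359 m per revolution
N = H/da_rev = 63822.0000 m / 0.334525359 m = 190783.7427 revolutions
P = 2*pi*sqrt(a^3/mu) = 5767.8010 s
lifetime = N*P = 190783.7427 * 5767.8010 = 1.1004027e+09 s = 12736.1420 days
years = 12736.1420 / 365.25 = 34.8697 years

34.8697 years


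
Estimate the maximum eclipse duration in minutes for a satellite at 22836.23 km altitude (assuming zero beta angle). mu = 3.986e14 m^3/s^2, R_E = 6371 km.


r = 29207.2300 km
T = 827.9336 min
Eclipse fraction = arcsin(R_E/r)/pi = arcsin(6371.0000/29207.2300)/pi
= arcsin(0.2181309)/pi = 0.06999598
Eclipse duration = 0.06999598 * 827.9336 = 57.9520 min

57.9520 minutes


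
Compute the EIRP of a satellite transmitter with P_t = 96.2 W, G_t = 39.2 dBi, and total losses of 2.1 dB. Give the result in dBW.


Pt = 96.2 W = 19.8318 dBW
EIRP = Pt_dBW + Gt - losses = 19.8318 + 39.2 - 2.1 = 56.9318 dBW

56.9318 dBW


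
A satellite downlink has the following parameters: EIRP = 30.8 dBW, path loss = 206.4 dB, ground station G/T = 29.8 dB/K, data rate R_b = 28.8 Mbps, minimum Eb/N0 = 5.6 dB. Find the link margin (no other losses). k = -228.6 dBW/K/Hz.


C/N0 = EIRP - FSPL + G/T - k = 30.8 - 206.4 + 29.8 - (-228.6)
C/N0 = 82.8000 dB-Hz
R_b = 28.8 Mbps = 2.88e+07 bps -> 10*log10(R_b) = 74.5939 dB-Hz
Eb/N0 = C/N0 - 10*log10(R_b) = 82.8000 - 74.5939 = 8.2061 dB
Margin = Eb/N0 - Eb/N0_req = 8.2061 - 5.6 = 2.6061 dB (link closes)

2.6061 dB


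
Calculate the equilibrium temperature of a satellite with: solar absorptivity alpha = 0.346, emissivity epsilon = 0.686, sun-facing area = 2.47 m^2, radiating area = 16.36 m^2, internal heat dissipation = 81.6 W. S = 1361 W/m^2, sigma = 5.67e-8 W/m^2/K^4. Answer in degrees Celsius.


Numerator = alpha*S*A_sun + Q_int = 0.346*1361*2.47 + 81.6 = 1244.7378 W
Denominator = eps*sigma*A_rad = 0.686*5.67e-8*16.36 = 6.3634183e-07 W/K^4
T^4 = 1.9560836e+09 K^4
T = 210.3037 K = -62.8463 C

-62.8463 degrees Celsius


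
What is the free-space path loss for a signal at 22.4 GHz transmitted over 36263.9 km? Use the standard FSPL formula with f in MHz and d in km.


f = 22.4 GHz = 22400.0000 MHz
d = 36263.9 km
FSPL = 32.44 + 20*log10(22400.0000) + 20*log10(36263.9)
FSPL = 32.44 + 87.0050 + 91.1895
FSPL = 210.6345 dB

210.6345 dB


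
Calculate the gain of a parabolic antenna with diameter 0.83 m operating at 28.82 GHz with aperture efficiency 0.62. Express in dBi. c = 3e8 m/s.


lambda = c/f = 3e8 / 2.882e+10 = 0.01040944 m
G = eta*(pi*D/lambda)^2 = 0.62*(pi*0.83/0.01040944)^2
G = 38903.8931 (linear)
G = 10*log10(38903.8931) = 45.8999 dBi

45.8999 dBi


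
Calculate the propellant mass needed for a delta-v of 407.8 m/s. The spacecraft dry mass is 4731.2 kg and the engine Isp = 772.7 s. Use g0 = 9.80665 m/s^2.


ve = Isp * g0 = 772.7 * 9.80665 = 7577.598455 m/s
mass ratio = exp(dv/ve) = exp(407.8/7577.598455) = 1.05529096
m_prop = m_dry * (mr - 1) = 4731.2 * (1.05529096 - 1)
m_prop = 261.5926 kg

261.5926 kg


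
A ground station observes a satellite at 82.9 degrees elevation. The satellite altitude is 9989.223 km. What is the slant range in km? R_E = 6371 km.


h = 9989.223 km, el = 82.9 deg
d = -R_E*sin(el) + sqrt((R_E*sin(el))^2 + 2*R_E*h + h^2)
d = -6371.0000*sin(1.4469) + sqrt((6371.0000*0.9923319)^2 + 2*6371.0000*9989.223 + 9989.223^2)
d = 10019.1137 km

10019.1137 km


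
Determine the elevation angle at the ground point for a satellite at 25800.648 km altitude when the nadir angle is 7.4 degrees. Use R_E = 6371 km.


r = R_E + alt = 32171.6480 km
Law of sines in the satellite / Earth-center / ground-point triangle:
  sin(nadir)/R_E = sin(90 + el)/r  =>  cos(el) = (r/R_E)*sin(nadir)
cos(el) = (32171.6480 / 6371.0000) * sin(7.4 deg) = 0.6503793
el = arccos(0.6503793) = 49.4298 deg
(Earth-central angle = 90 - nadir - el = 33.1702 deg)

49.4298 degrees


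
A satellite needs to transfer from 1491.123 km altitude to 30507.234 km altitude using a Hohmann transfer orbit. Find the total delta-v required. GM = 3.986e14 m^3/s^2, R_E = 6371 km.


r1 = 7862.1230 km = 7.862123e+06 m
r2 = 36878.2340 km = 3.6878234e+07 m
dv1 = sqrt(mu/r1)*(sqrt(2*r2/(r1+r2)) - 1) = 2021.8580 m/s
dv2 = sqrt(mu/r2)*(1 - sqrt(2*r1/(r1+r2))) = 1338.6038 m/s
total dv = |dv1| + |dv2| = 2021.8580 + 1338.6038 = 3360.4618 m/s = 3.3605 km/s

3.3605 km/s


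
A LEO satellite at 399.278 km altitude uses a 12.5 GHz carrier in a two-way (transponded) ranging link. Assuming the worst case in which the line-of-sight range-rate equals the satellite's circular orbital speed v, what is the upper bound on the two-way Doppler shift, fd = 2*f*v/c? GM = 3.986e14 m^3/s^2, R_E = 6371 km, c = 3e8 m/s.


r = 6.770278e+06 m
v = sqrt(mu/r) = 7673.0035 m/s (worst-case radial velocity)
f = 12.5 GHz = 1.25e+10 Hz
fd = 2*f*v/c = 2*1.25e+10*7673.0035/3.0e+08
fd = 639416.9582 Hz

639416.9582 Hz


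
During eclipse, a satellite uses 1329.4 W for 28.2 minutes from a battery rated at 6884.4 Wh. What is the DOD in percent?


E_used = P * t / 60 = 1329.4 * 28.2 / 60 = 624.8180 Wh
DOD = E_used / E_total * 100 = 624.8180 / 6884.4 * 100
DOD = 9.0759 %

9.0759 %


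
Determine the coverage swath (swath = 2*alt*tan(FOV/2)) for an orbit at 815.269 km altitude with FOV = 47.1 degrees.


FOV = 47.1 deg = 0.8220501 rad
swath = 2 * alt * tan(FOV/2) = 2 * 815.269 * tan(0.411025)
swath = 2 * 815.269 * 0.4358504
swath = 710.6707 km

710.6707 km


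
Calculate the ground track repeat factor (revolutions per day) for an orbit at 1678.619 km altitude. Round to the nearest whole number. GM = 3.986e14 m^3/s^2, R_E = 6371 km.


r = 8.049619e+06 m
T = 2*pi*sqrt(r^3/mu) = 7187.4396 s = 119.7907 min
revs/day = 1440 / 119.7907 = 12.0210
Rounded: 12 revolutions per day

12 revolutions per day


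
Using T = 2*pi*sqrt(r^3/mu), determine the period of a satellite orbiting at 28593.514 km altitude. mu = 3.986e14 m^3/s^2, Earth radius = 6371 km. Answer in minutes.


r = 34964.5140 km = 3.4964514e+07 m
T = 2*pi*sqrt(r^3/mu) = 2*pi*sqrt(4.2744721e+22 / 3.986e14)
T = 65065.7537 s = 1084.4292 min

1084.4292 minutes


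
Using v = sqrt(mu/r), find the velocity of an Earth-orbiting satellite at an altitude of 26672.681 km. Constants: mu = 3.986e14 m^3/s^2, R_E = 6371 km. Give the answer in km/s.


r = R_E + alt = 6371.0 + 26672.681 = 33043.6810 km = 3.3043681e+07 m
v = sqrt(mu/r) = sqrt(3.986e14 / 3.3043681e+07) = 3473.1572 m/s = 3.4732 km/s

3.4732 km/s


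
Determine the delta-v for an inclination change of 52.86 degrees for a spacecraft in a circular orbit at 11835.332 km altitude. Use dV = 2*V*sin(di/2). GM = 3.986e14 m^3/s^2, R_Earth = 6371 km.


r = 18206.3320 km = 1.8206332e+07 m
V = sqrt(mu/r) = 4679.0471 m/s
di = 52.86 deg = 0.922581 rad
dV = 2*V*sin(di/2) = 2*4679.0471*sin(0.4612905)
dV = 4165.3262 m/s = 4.1653 km/s

4.1653 km/s


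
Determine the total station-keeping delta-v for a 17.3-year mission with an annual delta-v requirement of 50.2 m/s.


dV = rate * years = 50.2 * 17.3
dV = 868.4600 m/s

868.4600 m/s


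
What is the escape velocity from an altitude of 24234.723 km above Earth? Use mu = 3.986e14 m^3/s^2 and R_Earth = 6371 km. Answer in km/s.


r = 6371.0 + 24234.723 = 30605.7230 km = 3.0605723e+07 m
v_esc = sqrt(2*mu/r) = sqrt(2*3.986e14 / 3.0605723e+07)
v_esc = 5103.6669 m/s = 5.1037 km/s

5.1037 km/s


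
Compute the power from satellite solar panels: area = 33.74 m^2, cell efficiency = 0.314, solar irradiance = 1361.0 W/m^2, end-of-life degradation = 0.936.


P = area * eta * S * degradation
P = 33.74 * 0.314 * 1361.0 * 0.936
P = 13496.1128 W

13496.1128 W


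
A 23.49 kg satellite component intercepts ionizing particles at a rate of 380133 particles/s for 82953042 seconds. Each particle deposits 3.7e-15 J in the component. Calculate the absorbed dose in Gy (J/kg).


Total energy deposited = rate * time * E_per
  = 380133 * 82953042 * 3.7e-15 = 0.1166728 J
Dose = E_total / mass = 0.1166728 / 23.49
Dose = 0.004966914 Gy

0.0050 Gy


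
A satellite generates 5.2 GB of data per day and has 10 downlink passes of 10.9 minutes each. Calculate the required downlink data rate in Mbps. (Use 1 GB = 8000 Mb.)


total contact time = 10 * 10.9 * 60 = 6540.0000 s
data = 5.2 GB = 41600.0000 Mb
rate = 41600.0000 / 6540.0000 = 6.3609 Mbps

6.3609 Mbps


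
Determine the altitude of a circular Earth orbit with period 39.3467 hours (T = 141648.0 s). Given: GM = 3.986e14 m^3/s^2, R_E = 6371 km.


T = 141648.0 s
r = (mu*T^2/(4*pi^2))^(1/3) = (3.986e14 * 141648.0^2 / (4*pi^2))^(1/3)
r = 5.8730832e+07 m = 58730.8316 km
alt = r - R_E = 58730.8316 - 6371 = 52359.8316 km

52359.8316 km


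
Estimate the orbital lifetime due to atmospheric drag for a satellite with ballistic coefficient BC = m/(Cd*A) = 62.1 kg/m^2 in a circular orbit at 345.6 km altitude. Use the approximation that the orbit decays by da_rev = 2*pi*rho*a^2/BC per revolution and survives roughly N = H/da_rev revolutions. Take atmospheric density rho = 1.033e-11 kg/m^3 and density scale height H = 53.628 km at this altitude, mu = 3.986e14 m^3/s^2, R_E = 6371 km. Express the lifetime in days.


a = R_E + alt = 6716.6000 km = 6.7166e+06 m
da_rev = 2*pi*rho*a^2/BC = 2*pi*1.033e-11*(6.7166e+06)^2/62.1 = 47.150637 m per revolution
N = H/da_rev = 53628.0000 m / 47.150637 m = 1137.3759 revolutions
P = 2*pi*sqrt(a^3/mu) = 5478.1693 s
lifetime = N*P = 1137.3759 * 5478.1693 = 6.230738e+06 s = 72.1150 days

72.1150 days


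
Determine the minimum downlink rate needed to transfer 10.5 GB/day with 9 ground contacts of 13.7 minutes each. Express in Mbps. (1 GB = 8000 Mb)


total contact time = 9 * 13.7 * 60 = 7398.0000 s
data = 10.5 GB = 84000.0000 Mb
rate = 84000.0000 / 7398.0000 = 11.3544 Mbps

11.3544 Mbps


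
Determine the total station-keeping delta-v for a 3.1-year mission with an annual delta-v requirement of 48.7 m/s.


dV = rate * years = 48.7 * 3.1
dV = 150.9700 m/s

150.9700 m/s


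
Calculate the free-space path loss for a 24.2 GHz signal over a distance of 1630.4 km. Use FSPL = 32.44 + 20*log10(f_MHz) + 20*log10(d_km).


f = 24.2 GHz = 24200.0000 MHz
d = 1630.4 km
FSPL = 32.44 + 20*log10(24200.0000) + 20*log10(1630.4)
FSPL = 32.44 + 87.6763 + 64.2459
FSPL = 184.3622 dB

184.3622 dB


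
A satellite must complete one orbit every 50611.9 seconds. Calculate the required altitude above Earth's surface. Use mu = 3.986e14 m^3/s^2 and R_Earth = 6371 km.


T = 50611.9 s
r = (mu*T^2/(4*pi^2))^(1/3) = (3.986e14 * 50611.9^2 / (4*pi^2))^(1/3)
r = 2.9572925e+07 m = 29572.9249 km
alt = r - R_E = 29572.9249 - 6371 = 23201.9249 km

23201.9249 km


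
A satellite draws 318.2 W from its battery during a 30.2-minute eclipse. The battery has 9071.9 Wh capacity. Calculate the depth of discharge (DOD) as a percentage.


E_used = P * t / 60 = 318.2 * 30.2 / 60 = 160.1607 Wh
DOD = E_used / E_total * 100 = 160.1607 / 9071.9 * 100
DOD = 1.7655 %

1.7655 %


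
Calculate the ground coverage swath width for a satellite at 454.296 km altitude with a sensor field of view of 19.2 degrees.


FOV = 19.2 deg = 0.3351032 rad
swath = 2 * alt * tan(FOV/2) = 2 * 454.296 * tan(0.1675516)
swath = 2 * 454.296 * 0.1691373
swath = 153.6768 km

153.6768 km


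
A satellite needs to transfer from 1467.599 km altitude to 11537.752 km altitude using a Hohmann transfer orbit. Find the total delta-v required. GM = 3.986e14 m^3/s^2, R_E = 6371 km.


r1 = 7838.5990 km = 7.838599e+06 m
r2 = 17908.7520 km = 1.7908752e+07 m
dv1 = sqrt(mu/r1)*(sqrt(2*r2/(r1+r2)) - 1) = 1279.6907 m/s
dv2 = sqrt(mu/r2)*(1 - sqrt(2*r1/(r1+r2))) = 1036.4385 m/s
total dv = |dv1| + |dv2| = 1279.6907 + 1036.4385 = 2316.1292 m/s = 2.3161 km/s

2.3161 km/s


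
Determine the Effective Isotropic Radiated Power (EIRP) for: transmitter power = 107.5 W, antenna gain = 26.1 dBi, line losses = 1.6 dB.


Pt = 107.5 W = 20.3141 dBW
EIRP = Pt_dBW + Gt - losses = 20.3141 + 26.1 - 1.6 = 44.8141 dBW

44.8141 dBW


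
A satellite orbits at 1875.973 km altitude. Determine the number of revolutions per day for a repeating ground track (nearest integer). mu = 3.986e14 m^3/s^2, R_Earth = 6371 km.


r = 8.246973e+06 m
T = 2*pi*sqrt(r^3/mu) = 7453.3769 s = 124.2229 min
revs/day = 1440 / 124.2229 = 11.5921
Rounded: 12 revolutions per day

12 revolutions per day


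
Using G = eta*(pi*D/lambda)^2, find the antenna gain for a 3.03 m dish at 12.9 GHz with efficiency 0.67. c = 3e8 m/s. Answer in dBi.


lambda = c/f = 3e8 / 1.29e+10 = 0.02325581 m
G = eta*(pi*D/lambda)^2 = 0.67*(pi*3.03/0.02325581)^2
G = 112252.6794 (linear)
G = 10*log10(112252.6794) = 50.5020 dBi

50.5020 dBi


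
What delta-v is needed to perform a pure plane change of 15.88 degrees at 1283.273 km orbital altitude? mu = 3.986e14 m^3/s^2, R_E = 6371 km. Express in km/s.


r = 7654.2730 km = 7.654273e+06 m
V = sqrt(mu/r) = 7216.3348 m/s
di = 15.88 deg = 0.2771583 rad
dV = 2*V*sin(di/2) = 2*7216.3348*sin(0.1385791)
dV = 1993.6715 m/s = 1.9937 km/s

1.9937 km/s


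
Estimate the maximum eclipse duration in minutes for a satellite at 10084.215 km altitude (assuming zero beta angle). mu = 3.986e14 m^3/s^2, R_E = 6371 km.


r = 16455.2150 km
T = 350.1187 min
Eclipse fraction = arcsin(R_E/r)/pi = arcsin(6371.0000/16455.2150)/pi
= arcsin(0.3871721)/pi = 0.1265481
Eclipse duration = 0.1265481 * 350.1187 = 44.3068 min

44.3068 minutes


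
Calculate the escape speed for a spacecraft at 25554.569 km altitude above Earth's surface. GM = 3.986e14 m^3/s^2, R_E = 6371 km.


r = 6371.0 + 25554.569 = 31925.5690 km = 3.1925569e+07 m
v_esc = sqrt(2*mu/r) = sqrt(2*3.986e14 / 3.1925569e+07)
v_esc = 4997.0572 m/s = 4.9971 km/s

4.9971 km/s


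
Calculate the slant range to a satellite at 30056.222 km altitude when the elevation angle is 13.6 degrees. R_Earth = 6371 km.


h = 30056.222 km, el = 13.6 deg
d = -R_E*sin(el) + sqrt((R_E*sin(el))^2 + 2*R_E*h + h^2)
d = -6371.0000*sin(0.2373648) + sqrt((6371.0000*0.2351421)^2 + 2*6371.0000*30056.222 + 30056.222^2)
d = 34398.9448 km

34398.9448 km


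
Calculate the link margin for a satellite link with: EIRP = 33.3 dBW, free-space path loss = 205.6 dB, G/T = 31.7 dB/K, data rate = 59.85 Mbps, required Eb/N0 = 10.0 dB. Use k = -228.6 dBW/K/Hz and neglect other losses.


C/N0 = EIRP - FSPL + G/T - k = 33.3 - 205.6 + 31.7 - (-228.6)
C/N0 = 88.0000 dB-Hz
R_b = 59.85 Mbps = 5.985e+07 bps -> 10*log10(R_b) = 77.7706 dB-Hz
Eb/N0 = C/N0 - 10*log10(R_b) = 88.0000 - 77.7706 = 10.2294 dB
Margin = Eb/N0 - Eb/N0_req = 10.2294 - 10.0 = 0.2293585 dB (link closes)

0.2294 dB


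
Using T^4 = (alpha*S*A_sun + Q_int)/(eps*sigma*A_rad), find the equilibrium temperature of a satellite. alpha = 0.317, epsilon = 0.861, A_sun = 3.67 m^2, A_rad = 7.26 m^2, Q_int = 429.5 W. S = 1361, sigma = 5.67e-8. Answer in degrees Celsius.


Numerator = alpha*S*A_sun + Q_int = 0.317*1361*3.67 + 429.5 = 2012.8738 W
Denominator = eps*sigma*A_rad = 0.861*5.67e-8*7.26 = 3.5442376e-07 W/K^4
T^4 = 5.6792857e+09 K^4
T = 274.5196 K = 1.3696 C

1.3696 degrees Celsius


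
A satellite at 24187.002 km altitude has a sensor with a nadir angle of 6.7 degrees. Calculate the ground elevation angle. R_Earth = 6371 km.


r = R_E + alt = 30558.0020 km
Law of sines in the satellite / Earth-center / ground-point triangle:
  sin(nadir)/R_E = sin(90 + el)/r  =>  cos(el) = (r/R_E)*sin(nadir)
cos(el) = (30558.0020 / 6371.0000) * sin(6.7 deg) = 0.559602
el = arccos(0.559602) = 55.9717 deg
(Earth-central angle = 90 - nadir - el = 27.3283 deg)

55.9717 degrees


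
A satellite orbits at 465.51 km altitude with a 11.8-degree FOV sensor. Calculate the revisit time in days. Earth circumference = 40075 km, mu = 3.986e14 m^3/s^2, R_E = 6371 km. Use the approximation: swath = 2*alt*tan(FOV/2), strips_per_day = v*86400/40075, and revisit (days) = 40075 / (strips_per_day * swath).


swath = 2*465.51*tan(0.1029744) = 96.2116 km
v = sqrt(mu/r) = 7635.7451 m/s = 7.6357 km/s
strips/day = v*86400/40075 = 7.6357*86400/40075 = 16.4623
coverage/day = strips * swath = 16.4623 * 96.2116 = 1583.8676 km
revisit = 40075 / 1583.8676 = 25.3020 days

25.3020 days


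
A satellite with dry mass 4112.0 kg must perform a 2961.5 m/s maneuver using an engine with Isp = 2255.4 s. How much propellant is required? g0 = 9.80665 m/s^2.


ve = Isp * g0 = 2255.4 * 9.80665 = 22117.918410 m/s
mass ratio = exp(dv/ve) = exp(2961.5/22117.918410) = 1.14327387
m_prop = m_dry * (mr - 1) = 4112.0 * (1.14327387 - 1)
m_prop = 589.1422 kg

589.1422 kg


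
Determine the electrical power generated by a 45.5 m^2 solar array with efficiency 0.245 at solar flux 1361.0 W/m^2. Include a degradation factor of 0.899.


P = area * eta * S * degradation
P = 45.5 * 0.245 * 1361.0 * 0.899
P = 13639.4010 W

13639.4010 W


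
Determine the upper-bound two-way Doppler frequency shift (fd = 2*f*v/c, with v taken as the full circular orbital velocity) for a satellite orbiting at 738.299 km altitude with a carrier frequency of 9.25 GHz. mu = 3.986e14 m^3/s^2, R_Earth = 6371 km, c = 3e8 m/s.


r = 7.109299e+06 m
v = sqrt(mu/r) = 7487.8176 m/s (worst-case radial velocity)
f = 9.25 GHz = 9.25e+09 Hz
fd = 2*f*v/c = 2*9.25e+09*7487.8176/3.0e+08
fd = 461748.7526 Hz

461748.7526 Hz


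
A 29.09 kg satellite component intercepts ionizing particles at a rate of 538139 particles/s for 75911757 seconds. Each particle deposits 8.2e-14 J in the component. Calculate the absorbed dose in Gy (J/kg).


Total energy deposited = rate * time * E_per
  = 538139 * 75911757 * 8.2e-14 = 3.3498 J
Dose = E_total / mass = 3.3498 / 29.09
Dose = 0.1151526 Gy

0.1152 Gy


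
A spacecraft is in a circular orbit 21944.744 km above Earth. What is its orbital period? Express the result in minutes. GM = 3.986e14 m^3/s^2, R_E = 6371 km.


r = 28315.7440 km = 2.8315744e+07 m
T = 2*pi*sqrt(r^3/mu) = 2*pi*sqrt(2.2703036e+22 / 3.986e14)
T = 47419.0869 s = 790.3181 min

790.3181 minutes


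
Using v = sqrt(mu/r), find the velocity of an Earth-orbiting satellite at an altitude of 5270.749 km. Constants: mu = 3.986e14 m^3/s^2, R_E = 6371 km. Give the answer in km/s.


r = R_E + alt = 6371.0 + 5270.749 = 11641.7490 km = 1.1641749e+07 m
v = sqrt(mu/r) = sqrt(3.986e14 / 1.1641749e+07) = 5851.3966 m/s = 5.8514 km/s

5.8514 km/s


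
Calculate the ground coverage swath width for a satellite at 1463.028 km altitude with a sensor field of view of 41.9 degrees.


FOV = 41.9 deg = 0.731293 rad
swath = 2 * alt * tan(FOV/2) = 2 * 1463.028 * tan(0.3656465)
swath = 2 * 1463.028 * 0.3828631
swath = 1120.2789 km

1120.2789 km


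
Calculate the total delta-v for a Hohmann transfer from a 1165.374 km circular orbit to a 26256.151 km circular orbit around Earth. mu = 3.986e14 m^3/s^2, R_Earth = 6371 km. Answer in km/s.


r1 = 7536.3740 km = 7.536374e+06 m
r2 = 32627.1510 km = 3.2627151e+07 m
dv1 = sqrt(mu/r1)*(sqrt(2*r2/(r1+r2)) - 1) = 1997.3603 m/s
dv2 = sqrt(mu/r2)*(1 - sqrt(2*r1/(r1+r2))) = 1354.0461 m/s
total dv = |dv1| + |dv2| = 1997.3603 + 1354.0461 = 3351.4064 m/s = 3.3514 km/s

3.3514 km/s


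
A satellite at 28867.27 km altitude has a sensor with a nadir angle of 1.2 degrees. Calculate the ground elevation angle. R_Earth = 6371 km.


r = R_E + alt = 35238.2700 km
Law of sines in the satellite / Earth-center / ground-point triangle:
  sin(nadir)/R_E = sin(90 + el)/r  =>  cos(el) = (r/R_E)*sin(nadir)
cos(el) = (35238.2700 / 6371.0000) * sin(1.2 deg) = 0.1158334
el = arccos(0.1158334) = 83.3483 deg
(Earth-central angle = 90 - nadir - el = 5.4517 deg)

83.3483 degrees


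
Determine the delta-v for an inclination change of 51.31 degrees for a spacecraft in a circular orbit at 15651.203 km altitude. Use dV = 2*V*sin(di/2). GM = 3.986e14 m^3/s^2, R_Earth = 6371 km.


r = 22022.2030 km = 2.2022203e+07 m
V = sqrt(mu/r) = 4254.3995 m/s
di = 51.31 deg = 0.8955284 rad
dV = 2*V*sin(di/2) = 2*4254.3995*sin(0.4477642)
dV = 3683.8951 m/s = 3.6839 km/s

3.6839 km/s


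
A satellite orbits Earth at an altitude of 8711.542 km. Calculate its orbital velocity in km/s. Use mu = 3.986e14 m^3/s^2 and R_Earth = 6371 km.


r = R_E + alt = 6371.0 + 8711.542 = 15082.5420 km = 1.5082542e+07 m
v = sqrt(mu/r) = sqrt(3.986e14 / 1.5082542e+07) = 5140.8079 m/s = 5.1408 km/s

5.1408 km/s


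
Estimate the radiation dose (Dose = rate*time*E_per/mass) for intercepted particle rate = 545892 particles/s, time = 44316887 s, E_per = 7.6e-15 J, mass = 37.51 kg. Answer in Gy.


Total energy deposited = rate * time * E_per
  = 545892 * 44316887 * 7.6e-15 = 0.183861 J
Dose = E_total / mass = 0.183861 / 37.51
Dose = 0.004901652 Gy

0.0049 Gy


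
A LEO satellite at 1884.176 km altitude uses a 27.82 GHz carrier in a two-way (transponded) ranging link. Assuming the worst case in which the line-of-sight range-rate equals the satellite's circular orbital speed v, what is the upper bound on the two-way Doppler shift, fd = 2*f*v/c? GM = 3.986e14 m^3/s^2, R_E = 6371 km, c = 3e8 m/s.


r = 8.255176e+06 m
v = sqrt(mu/r) = 6948.7307 m/s (worst-case radial velocity)
f = 27.82 GHz = 2.782e+10 Hz
fd = 2*f*v/c = 2*2.782e+10*6948.7307/3.0e+08
fd = 1.2887579e+06 Hz

1.2888e+06 Hz


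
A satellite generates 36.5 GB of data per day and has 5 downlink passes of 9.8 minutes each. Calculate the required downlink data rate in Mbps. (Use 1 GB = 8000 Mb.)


total contact time = 5 * 9.8 * 60 = 2940.0000 s
data = 36.5 GB = 292000.0000 Mb
rate = 292000.0000 / 2940.0000 = 99.3197 Mbps

99.3197 Mbps


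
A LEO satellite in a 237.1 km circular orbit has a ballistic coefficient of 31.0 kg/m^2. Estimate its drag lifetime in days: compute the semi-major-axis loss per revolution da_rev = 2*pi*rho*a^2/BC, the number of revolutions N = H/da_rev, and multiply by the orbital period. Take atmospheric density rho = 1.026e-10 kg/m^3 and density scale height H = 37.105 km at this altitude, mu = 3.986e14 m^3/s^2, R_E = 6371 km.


a = R_E + alt = 6608.1000 km = 6.6081e+06 m
da_rev = 2*pi*rho*a^2/BC = 2*pi*1.026e-10*(6.6081e+06)^2/31.0 = 908.068788 m per revolution
N = H/da_rev = 37105.0000 m / 908.068788 m = 40.8614 revolutions
P = 2*pi*sqrt(a^3/mu) = 5345.9652 s
lifetime = N*P = 40.8614 * 5345.9652 = 218443.8481 s = 2.5283 days

2.5283 days
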